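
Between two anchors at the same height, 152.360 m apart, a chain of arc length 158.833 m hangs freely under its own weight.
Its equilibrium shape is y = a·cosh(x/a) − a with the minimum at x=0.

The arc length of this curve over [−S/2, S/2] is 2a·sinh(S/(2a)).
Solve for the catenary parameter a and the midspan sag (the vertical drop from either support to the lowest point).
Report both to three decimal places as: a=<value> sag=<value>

seed: a₀ = √(S³/(24(L−S))) = √(152.360³/(24·6.473)) = 150.885679
iter 1: u=0.504886  f(a)=+8.300e-02  f'(a)=-8.801e-02  a ← 150.885679 − (+8.300e-02/-8.801e-02) = 151.828829
iter 2: u=0.501749  f(a)=+7.847e-04  f'(a)=-8.635e-02  a ← 151.828829 − (+7.847e-04/-8.635e-02) = 151.837916
iter 3: u=0.501719  f(a)=+7.162e-08  f'(a)=-8.633e-02  a ← 151.837916 − (+7.162e-08/-8.633e-02) = 151.837917
iter 4: u=0.501719  f(a)=-2.842e-14  f'(a)=-8.633e-02  a ← 151.837917 − (-2.842e-14/-8.633e-02) = 151.837917
converged: |Δa| < 1e-12 after 4 iterations
sag = a·(cosh(S/(2a)) − 1) = 151.837917·(cosh(0.501719) − 1) = 19.514741
T_max/T_min = cosh(S/(2a)) = 1.128524

a=151.838 sag=19.515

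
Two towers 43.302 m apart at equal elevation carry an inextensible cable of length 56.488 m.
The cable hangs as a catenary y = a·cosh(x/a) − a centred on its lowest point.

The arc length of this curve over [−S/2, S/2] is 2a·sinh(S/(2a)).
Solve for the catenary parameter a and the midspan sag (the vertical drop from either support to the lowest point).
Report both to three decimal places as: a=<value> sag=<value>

a=16.703 sag=16.110

seed: a₀ = √(S³/(24(L−S))) = √(43.302³/(24·13.186)) = 16.017686
iter 1: u=1.351693  f(a)=+1.258e+00  f'(a)=-1.968e+00  a ← 16.017686 − (+1.258e+00/-1.968e+00) = 16.657234
iter 2: u=1.299796  f(a)=+7.929e-02  f'(a)=-1.727e+00  a ← 16.657234 − (+7.929e-02/-1.727e+00) = 16.703154
iter 3: u=1.296222  f(a)=+3.616e-04  f'(a)=-1.711e+00  a ← 16.703154 − (+3.616e-04/-1.711e+00) = 16.703365
iter 4: u=1.296206  f(a)=+7.599e-09  f'(a)=-1.711e+00  a ← 16.703365 − (+7.599e-09/-1.711e+00) = 16.703365
iter 5: u=1.296206  f(a)=-7.105e-15  f'(a)=-1.711e+00  a ← 16.703365 − (-7.105e-15/-1.711e+00) = 16.703365
converged: |Δa| < 1e-12 after 5 iterations
sag = a·(cosh(S/(2a)) − 1) = 16.703365·(cosh(1.296206) − 1) = 16.110137
T_max/T_min = cosh(S/(2a)) = 1.964485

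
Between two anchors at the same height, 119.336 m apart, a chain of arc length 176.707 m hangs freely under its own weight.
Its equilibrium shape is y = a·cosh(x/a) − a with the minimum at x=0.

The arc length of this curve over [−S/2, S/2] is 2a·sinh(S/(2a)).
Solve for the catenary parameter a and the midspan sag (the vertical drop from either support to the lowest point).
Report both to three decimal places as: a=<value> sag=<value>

seed: a₀ = √(S³/(24(L−S))) = √(119.336³/(24·57.371)) = 35.132203
iter 1: u=1.698385  f(a)=+8.866e+00  f'(a)=-4.310e+00  a ← 35.132203 − (+8.866e+00/-4.310e+00) = 37.189044
iter 2: u=1.604451  f(a)=+8.382e-01  f'(a)=-3.531e+00  a ← 37.189044 − (+8.382e-01/-3.531e+00) = 37.426460
iter 3: u=1.594273  f(a)=+9.221e-03  f'(a)=-3.453e+00  a ← 37.426460 − (+9.221e-03/-3.453e+00) = 37.429130
iter 4: u=1.594159  f(a)=+1.143e-06  f'(a)=-3.453e+00  a ← 37.429130 − (+1.143e-06/-3.453e+00) = 37.429130
iter 5: u=1.594159  f(a)=+2.842e-14  f'(a)=-3.453e+00  a ← 37.429130 − (+2.842e-14/-3.453e+00) = 37.429130
converged: |Δa| < 1e-12 after 5 iterations
sag = a·(cosh(S/(2a)) − 1) = 37.429130·(cosh(1.594159) − 1) = 58.525446
T_max/T_min = cosh(S/(2a)) = 2.563634

a=37.429 sag=58.525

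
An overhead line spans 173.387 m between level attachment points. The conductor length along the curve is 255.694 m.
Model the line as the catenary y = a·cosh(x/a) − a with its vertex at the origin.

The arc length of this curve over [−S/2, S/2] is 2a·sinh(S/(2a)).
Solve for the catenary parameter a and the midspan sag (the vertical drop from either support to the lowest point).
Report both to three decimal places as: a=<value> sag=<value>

a=54.689 sag=84.364

seed: a₀ = √(S³/(24(L−S))) = √(173.387³/(24·82.307)) = 51.368962
iter 1: u=1.687663  f(a)=+1.255e+01  f'(a)=-4.215e+00  a ← 51.368962 − (+1.255e+01/-4.215e+00) = 54.345956
iter 2: u=1.595215  f(a)=+1.174e+00  f'(a)=-3.461e+00  a ← 54.345956 − (+1.174e+00/-3.461e+00) = 54.685078
iter 3: u=1.585323  f(a)=+1.260e-02  f'(a)=-3.387e+00  a ← 54.685078 − (+1.260e-02/-3.387e+00) = 54.688799
iter 4: u=1.585215  f(a)=+1.488e-06  f'(a)=-3.386e+00  a ← 54.688799 − (+1.488e-06/-3.386e+00) = 54.688799
iter 5: u=1.585215  f(a)=+0.000e+00  f'(a)=-3.386e+00  a ← 54.688799 − (+0.000e+00/-3.386e+00) = 54.688799
converged: |Δa| < 1e-12 after 5 iterations
sag = a·(cosh(S/(2a)) − 1) = 54.688799·(cosh(1.585215) − 1) = 84.364141
T_max/T_min = cosh(S/(2a)) = 2.542622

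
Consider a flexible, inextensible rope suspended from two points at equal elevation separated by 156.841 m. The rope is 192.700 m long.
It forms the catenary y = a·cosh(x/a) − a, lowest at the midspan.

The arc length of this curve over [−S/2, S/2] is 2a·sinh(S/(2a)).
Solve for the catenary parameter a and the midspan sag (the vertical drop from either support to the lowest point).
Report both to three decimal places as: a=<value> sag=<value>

a=69.140 sag=49.450

seed: a₀ = √(S³/(24(L−S))) = √(156.841³/(24·35.859)) = 66.955259
iter 1: u=1.171237  f(a)=+2.541e+00  f'(a)=-1.225e+00  a ← 66.955259 − (+2.541e+00/-1.225e+00) = 69.029139
iter 2: u=1.136049  f(a)=+1.229e-01  f'(a)=-1.110e+00  a ← 69.029139 − (+1.229e-01/-1.110e+00) = 69.139865
iter 3: u=1.134230  f(a)=+3.194e-04  f'(a)=-1.104e+00  a ← 69.139865 − (+3.194e-04/-1.104e+00) = 69.140154
iter 4: u=1.134225  f(a)=+2.171e-09  f'(a)=-1.104e+00  a ← 69.140154 − (+2.171e-09/-1.104e+00) = 69.140154
iter 5: u=1.134225  f(a)=+2.842e-14  f'(a)=-1.104e+00  a ← 69.140154 − (+2.842e-14/-1.104e+00) = 69.140154
converged: |Δa| < 1e-12 after 5 iterations
sag = a·(cosh(S/(2a)) − 1) = 69.140154·(cosh(1.134225) − 1) = 49.450248
T_max/T_min = cosh(S/(2a)) = 1.715217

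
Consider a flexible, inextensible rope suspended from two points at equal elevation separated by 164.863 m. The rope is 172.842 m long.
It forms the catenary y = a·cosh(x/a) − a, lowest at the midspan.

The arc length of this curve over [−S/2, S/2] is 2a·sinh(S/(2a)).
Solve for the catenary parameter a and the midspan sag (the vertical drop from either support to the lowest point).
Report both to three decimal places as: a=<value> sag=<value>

a=154.068 sag=22.583

seed: a₀ = √(S³/(24(L−S))) = √(164.863³/(24·7.979)) = 152.969534
iter 1: u=0.538875  f(a)=+1.167e-01  f'(a)=-1.074e-01  a ← 152.969534 − (+1.167e-01/-1.074e-01) = 154.055876
iter 2: u=0.535075  f(a)=+1.254e-03  f'(a)=-1.051e-01  a ← 154.055876 − (+1.254e-03/-1.051e-01) = 154.067813
iter 3: u=0.535034  f(a)=+1.485e-07  f'(a)=-1.051e-01  a ← 154.067813 − (+1.485e-07/-1.051e-01) = 154.067814
iter 4: u=0.535034  f(a)=+2.842e-14  f'(a)=-1.051e-01  a ← 154.067814 − (+2.842e-14/-1.051e-01) = 154.067814
converged: |Δa| < 1e-12 after 4 iterations
sag = a·(cosh(S/(2a)) − 1) = 154.067814·(cosh(0.535034) − 1) = 22.582916
T_max/T_min = cosh(S/(2a)) = 1.146578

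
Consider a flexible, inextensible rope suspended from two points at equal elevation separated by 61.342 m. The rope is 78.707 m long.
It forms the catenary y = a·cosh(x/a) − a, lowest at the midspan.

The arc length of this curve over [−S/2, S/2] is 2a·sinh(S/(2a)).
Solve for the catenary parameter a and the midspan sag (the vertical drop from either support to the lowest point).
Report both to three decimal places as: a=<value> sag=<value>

seed: a₀ = √(S³/(24(L−S))) = √(61.342³/(24·17.365)) = 23.533899
iter 1: u=1.303269  f(a)=+1.536e+00  f'(a)=-1.742e+00  a ← 23.533899 − (+1.536e+00/-1.742e+00) = 24.415482
iter 2: u=1.256211  f(a)=+9.052e-02  f'(a)=-1.542e+00  a ← 24.415482 − (+9.052e-02/-1.542e+00) = 24.474172
iter 3: u=1.253199  f(a)=+3.580e-04  f'(a)=-1.530e+00  a ← 24.474172 − (+3.580e-04/-1.530e+00) = 24.474406
iter 4: u=1.253187  f(a)=+5.648e-09  f'(a)=-1.530e+00  a ← 24.474406 − (+5.648e-09/-1.530e+00) = 24.474406
iter 5: u=1.253187  f(a)=+2.842e-14  f'(a)=-1.530e+00  a ← 24.474406 − (+2.842e-14/-1.530e+00) = 24.474406
converged: |Δa| < 1e-12 after 5 iterations
sag = a·(cosh(S/(2a)) − 1) = 24.474406·(cosh(1.253187) − 1) = 21.868819
T_max/T_min = cosh(S/(2a)) = 1.893538

a=24.474 sag=21.869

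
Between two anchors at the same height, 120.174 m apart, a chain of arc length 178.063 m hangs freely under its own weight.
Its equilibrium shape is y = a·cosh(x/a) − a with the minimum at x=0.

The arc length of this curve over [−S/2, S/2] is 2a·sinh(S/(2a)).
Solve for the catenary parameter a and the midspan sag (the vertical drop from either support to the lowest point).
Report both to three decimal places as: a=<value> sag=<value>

a=37.659 sag=59.010

seed: a₀ = √(S³/(24(L−S))) = √(120.174³/(24·57.889)) = 35.343710
iter 1: u=1.700076  f(a)=+8.965e+00  f'(a)=-4.326e+00  a ← 35.343710 − (+8.965e+00/-4.326e+00) = 37.416240
iter 2: u=1.605907  f(a)=+8.491e-01  f'(a)=-3.542e+00  a ← 37.416240 − (+8.491e-01/-3.542e+00) = 37.655963
iter 3: u=1.595684  f(a)=+9.375e-03  f'(a)=-3.464e+00  a ← 37.655963 − (+9.375e-03/-3.464e+00) = 37.658670
iter 4: u=1.595569  f(a)=+1.171e-06  f'(a)=-3.463e+00  a ← 37.658670 − (+1.171e-06/-3.463e+00) = 37.658670
iter 5: u=1.595569  f(a)=+2.842e-14  f'(a)=-3.463e+00  a ← 37.658670 − (+2.842e-14/-3.463e+00) = 37.658670
converged: |Δa| < 1e-12 after 5 iterations
sag = a·(cosh(S/(2a)) − 1) = 37.658670·(cosh(1.595569) − 1) = 59.009750
T_max/T_min = cosh(S/(2a)) = 2.566963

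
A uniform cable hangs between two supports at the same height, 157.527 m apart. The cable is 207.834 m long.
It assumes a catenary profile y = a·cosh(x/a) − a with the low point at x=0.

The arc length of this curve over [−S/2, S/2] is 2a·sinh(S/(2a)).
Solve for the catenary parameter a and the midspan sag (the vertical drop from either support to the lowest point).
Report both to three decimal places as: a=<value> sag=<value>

seed: a₀ = √(S³/(24(L−S))) = √(157.527³/(24·50.307)) = 56.900053
iter 1: u=1.384243  f(a)=+5.046e+00  f'(a)=-2.131e+00  a ← 56.900053 − (+5.046e+00/-2.131e+00) = 59.267638
iter 2: u=1.328946  f(a)=+3.320e-01  f'(a)=-1.859e+00  a ← 59.267638 − (+3.320e-01/-1.859e+00) = 59.446227
iter 3: u=1.324954  f(a)=+1.661e-03  f'(a)=-1.840e+00  a ← 59.446227 − (+1.661e-03/-1.840e+00) = 59.447130
iter 4: u=1.324934  f(a)=+4.207e-08  f'(a)=-1.840e+00  a ← 59.447130 − (+4.207e-08/-1.840e+00) = 59.447130
iter 5: u=1.324934  f(a)=+2.842e-14  f'(a)=-1.840e+00  a ← 59.447130 − (+2.842e-14/-1.840e+00) = 59.447130
converged: |Δa| < 1e-12 after 5 iterations
sag = a·(cosh(S/(2a)) − 1) = 59.447130·(cosh(1.324934) − 1) = 60.272142
T_max/T_min = cosh(S/(2a)) = 2.013878

a=59.447 sag=60.272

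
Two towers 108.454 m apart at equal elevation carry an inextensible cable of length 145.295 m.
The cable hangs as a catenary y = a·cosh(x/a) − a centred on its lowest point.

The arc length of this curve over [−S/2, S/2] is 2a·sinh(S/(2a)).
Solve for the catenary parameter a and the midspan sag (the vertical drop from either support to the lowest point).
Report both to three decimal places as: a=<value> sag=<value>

a=39.785 sag=43.043

seed: a₀ = √(S³/(24(L−S))) = √(108.454³/(24·36.841)) = 37.983680
iter 1: u=1.427639  f(a)=+3.942e+00  f'(a)=-2.365e+00  a ← 37.983680 − (+3.942e+00/-2.365e+00) = 39.650349
iter 2: u=1.367630  f(a)=+2.743e-01  f'(a)=-2.046e+00  a ← 39.650349 − (+2.743e-01/-2.046e+00) = 39.784386
iter 3: u=1.363022  f(a)=+1.548e-03  f'(a)=-2.023e+00  a ← 39.784386 − (+1.548e-03/-2.023e+00) = 39.785151
iter 4: u=1.362996  f(a)=+4.990e-08  f'(a)=-2.023e+00  a ← 39.785151 − (+4.990e-08/-2.023e+00) = 39.785151
iter 5: u=1.362996  f(a)=+0.000e+00  f'(a)=-2.023e+00  a ← 39.785151 − (+0.000e+00/-2.023e+00) = 39.785151
converged: |Δa| < 1e-12 after 5 iterations
sag = a·(cosh(S/(2a)) − 1) = 39.785151·(cosh(1.362996) − 1) = 43.043090
T_max/T_min = cosh(S/(2a)) = 2.081888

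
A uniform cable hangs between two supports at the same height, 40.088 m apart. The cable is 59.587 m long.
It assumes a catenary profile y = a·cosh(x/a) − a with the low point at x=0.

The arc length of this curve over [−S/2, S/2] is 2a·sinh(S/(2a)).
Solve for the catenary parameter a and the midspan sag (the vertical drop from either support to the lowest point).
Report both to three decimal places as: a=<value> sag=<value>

a=12.508 sag=19.804

seed: a₀ = √(S³/(24(L−S))) = √(40.088³/(24·19.499)) = 11.733020
iter 1: u=1.708341  f(a)=+3.051e+00  f'(a)=-4.401e+00  a ← 11.733020 − (+3.051e+00/-4.401e+00) = 12.426401
iter 2: u=1.613017  f(a)=+2.914e-01  f'(a)=-3.597e+00  a ← 12.426401 − (+2.914e-01/-3.597e+00) = 12.507417
iter 3: u=1.602569  f(a)=+3.277e-03  f'(a)=-3.516e+00  a ← 12.507417 − (+3.277e-03/-3.516e+00) = 12.508349
iter 4: u=1.602450  f(a)=+4.249e-07  f'(a)=-3.515e+00  a ← 12.508349 − (+4.249e-07/-3.515e+00) = 12.508349
iter 5: u=1.602450  f(a)=+0.000e+00  f'(a)=-3.515e+00  a ← 12.508349 − (+0.000e+00/-3.515e+00) = 12.508349
converged: |Δa| < 1e-12 after 5 iterations
sag = a·(cosh(S/(2a)) − 1) = 12.508349·(cosh(1.602450) − 1) = 19.804364
T_max/T_min = cosh(S/(2a)) = 2.583292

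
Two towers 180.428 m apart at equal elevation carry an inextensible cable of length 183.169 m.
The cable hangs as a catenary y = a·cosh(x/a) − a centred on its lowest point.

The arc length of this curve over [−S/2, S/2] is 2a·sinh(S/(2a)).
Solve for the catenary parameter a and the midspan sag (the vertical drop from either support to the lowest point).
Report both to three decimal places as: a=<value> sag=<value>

a=299.489 sag=13.690

seed: a₀ = √(S³/(24(L−S))) = √(180.428³/(24·2.741)) = 298.810438
iter 1: u=0.301910  f(a)=+1.252e-02  f'(a)=-1.851e-02  a ← 298.810438 − (+1.252e-02/-1.851e-02) = 299.486648
iter 2: u=0.301229  f(a)=+4.262e-05  f'(a)=-1.839e-02  a ← 299.486648 − (+4.262e-05/-1.839e-02) = 299.488966
iter 3: u=0.301226  f(a)=+4.979e-10  f'(a)=-1.839e-02  a ← 299.488966 − (+4.979e-10/-1.839e-02) = 299.488966
iter 4: u=0.301226  f(a)=+2.842e-14  f'(a)=-1.839e-02  a ← 299.488966 − (+2.842e-14/-1.839e-02) = 299.488966
converged: |Δa| < 1e-12 after 4 iterations
sag = a·(cosh(S/(2a)) − 1) = 299.488966·(cosh(0.301226) − 1) = 13.690474
T_max/T_min = cosh(S/(2a)) = 1.045713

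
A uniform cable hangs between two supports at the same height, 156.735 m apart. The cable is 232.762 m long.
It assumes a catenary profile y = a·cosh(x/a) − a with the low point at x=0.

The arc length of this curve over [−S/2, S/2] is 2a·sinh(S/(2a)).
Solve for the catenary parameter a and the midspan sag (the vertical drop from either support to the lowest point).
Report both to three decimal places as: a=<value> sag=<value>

a=48.965 sag=77.297

seed: a₀ = √(S³/(24(L−S))) = √(156.735³/(24·76.027)) = 45.936662
iter 1: u=1.705990  f(a)=+1.186e+01  f'(a)=-4.379e+00  a ← 45.936662 − (+1.186e+01/-4.379e+00) = 48.645385
iter 2: u=1.610996  f(a)=+1.130e+00  f'(a)=-3.581e+00  a ← 48.645385 − (+1.130e+00/-3.581e+00) = 48.960970
iter 3: u=1.600612  f(a)=+1.264e-02  f'(a)=-3.501e+00  a ← 48.960970 − (+1.264e-02/-3.501e+00) = 48.964582
iter 4: u=1.600494  f(a)=+1.622e-06  f'(a)=-3.501e+00  a ← 48.964582 − (+1.622e-06/-3.501e+00) = 48.964582
iter 5: u=1.600494  f(a)=-2.842e-14  f'(a)=-3.501e+00  a ← 48.964582 − (-2.842e-14/-3.501e+00) = 48.964582
converged: |Δa| < 1e-12 after 5 iterations
sag = a·(cosh(S/(2a)) − 1) = 48.964582·(cosh(1.600494) − 1) = 77.297318
T_max/T_min = cosh(S/(2a)) = 2.578637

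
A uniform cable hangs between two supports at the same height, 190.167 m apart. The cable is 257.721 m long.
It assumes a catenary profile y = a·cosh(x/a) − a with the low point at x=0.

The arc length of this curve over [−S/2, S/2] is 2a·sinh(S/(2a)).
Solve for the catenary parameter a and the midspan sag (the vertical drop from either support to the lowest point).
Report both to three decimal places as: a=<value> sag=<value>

seed: a₀ = √(S³/(24(L−S))) = √(190.167³/(24·67.554)) = 65.128575
iter 1: u=1.459935  f(a)=+7.576e+00  f'(a)=-2.552e+00  a ← 65.128575 − (+7.576e+00/-2.552e+00) = 68.097485
iter 2: u=1.396285  f(a)=+5.488e-01  f'(a)=-2.194e+00  a ← 68.097485 − (+5.488e-01/-2.194e+00) = 68.347606
iter 3: u=1.391175  f(a)=+3.378e-03  f'(a)=-2.167e+00  a ← 68.347606 − (+3.378e-03/-2.167e+00) = 68.349165
iter 4: u=1.391144  f(a)=+1.297e-07  f'(a)=-2.167e+00  a ← 68.349165 − (+1.297e-07/-2.167e+00) = 68.349165
iter 5: u=1.391144  f(a)=+5.684e-14  f'(a)=-2.167e+00  a ← 68.349165 − (+5.684e-14/-2.167e+00) = 68.349165
converged: |Δa| < 1e-12 after 5 iterations
sag = a·(cosh(S/(2a)) − 1) = 68.349165·(cosh(1.391144) − 1) = 77.515967
T_max/T_min = cosh(S/(2a)) = 2.134117

a=68.349 sag=77.516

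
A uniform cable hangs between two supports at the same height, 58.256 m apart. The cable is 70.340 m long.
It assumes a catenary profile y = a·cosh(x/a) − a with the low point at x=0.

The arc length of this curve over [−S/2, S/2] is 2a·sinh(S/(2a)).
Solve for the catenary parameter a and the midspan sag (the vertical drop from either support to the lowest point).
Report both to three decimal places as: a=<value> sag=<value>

a=26.886 sag=17.383

seed: a₀ = √(S³/(24(L−S))) = √(58.256³/(24·12.084)) = 26.109588
iter 1: u=1.115606  f(a)=+7.746e-01  f'(a)=-1.046e+00  a ← 26.109588 − (+7.746e-01/-1.046e+00) = 26.850110
iter 2: u=1.084837  f(a)=+3.418e-02  f'(a)=-9.556e-01  a ← 26.850110 − (+3.418e-02/-9.556e-01) = 26.885876
iter 3: u=1.083394  f(a)=+7.334e-05  f'(a)=-9.515e-01  a ← 26.885876 − (+7.334e-05/-9.515e-01) = 26.885953
iter 4: u=1.083391  f(a)=+3.392e-10  f'(a)=-9.515e-01  a ← 26.885953 − (+3.392e-10/-9.515e-01) = 26.885953
iter 5: u=1.083391  f(a)=-1.421e-14  f'(a)=-9.515e-01  a ← 26.885953 − (-1.421e-14/-9.515e-01) = 26.885953
converged: |Δa| < 1e-12 after 5 iterations
sag = a·(cosh(S/(2a)) − 1) = 26.885953·(cosh(1.083391) − 1) = 17.383488
T_max/T_min = cosh(S/(2a)) = 1.646564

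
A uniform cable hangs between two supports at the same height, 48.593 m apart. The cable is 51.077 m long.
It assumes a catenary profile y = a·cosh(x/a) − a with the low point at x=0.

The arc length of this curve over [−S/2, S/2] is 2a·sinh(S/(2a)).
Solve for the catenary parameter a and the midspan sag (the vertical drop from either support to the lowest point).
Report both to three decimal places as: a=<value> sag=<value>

seed: a₀ = √(S³/(24(L−S))) = √(48.593³/(24·2.484)) = 43.871163
iter 1: u=0.553815  f(a)=+3.837e-02  f'(a)=-1.168e-01  a ← 43.871163 − (+3.837e-02/-1.168e-01) = 44.199833
iter 2: u=0.549697  f(a)=+4.355e-04  f'(a)=-1.141e-01  a ← 44.199833 − (+4.355e-04/-1.141e-01) = 44.203649
iter 3: u=0.549649  f(a)=+5.752e-08  f'(a)=-1.141e-01  a ← 44.203649 − (+5.752e-08/-1.141e-01) = 44.203650
iter 4: u=0.549649  f(a)=+0.000e+00  f'(a)=-1.141e-01  a ← 44.203650 − (+0.000e+00/-1.141e-01) = 44.203650
converged: |Δa| < 1e-12 after 4 iterations
sag = a·(cosh(S/(2a)) − 1) = 44.203650·(cosh(0.549649) − 1) = 6.847086
T_max/T_min = cosh(S/(2a)) = 1.154899

a=44.204 sag=6.847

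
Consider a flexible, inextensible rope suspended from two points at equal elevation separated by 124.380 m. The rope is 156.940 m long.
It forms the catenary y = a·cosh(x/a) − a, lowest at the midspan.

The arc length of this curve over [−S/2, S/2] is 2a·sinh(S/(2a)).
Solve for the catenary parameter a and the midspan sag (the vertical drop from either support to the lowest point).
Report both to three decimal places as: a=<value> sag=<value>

seed: a₀ = √(S³/(24(L−S))) = √(124.380³/(24·32.560)) = 49.622428
iter 1: u=1.253264  f(a)=+2.655e+00  f'(a)=-1.530e+00  a ← 49.622428 − (+2.655e+00/-1.530e+00) = 51.357207
iter 2: u=1.210930  f(a)=+1.456e-01  f'(a)=-1.367e+00  a ← 51.357207 − (+1.456e-01/-1.367e+00) = 51.463720
iter 3: u=1.208424  f(a)=+4.939e-04  f'(a)=-1.357e+00  a ← 51.463720 − (+4.939e-04/-1.357e+00) = 51.464083
iter 4: u=1.208416  f(a)=+5.727e-09  f'(a)=-1.357e+00  a ← 51.464083 − (+5.727e-09/-1.357e+00) = 51.464083
iter 5: u=1.208416  f(a)=+0.000e+00  f'(a)=-1.357e+00  a ← 51.464083 − (+0.000e+00/-1.357e+00) = 51.464083
converged: |Δa| < 1e-12 after 5 iterations
sag = a·(cosh(S/(2a)) − 1) = 51.464083·(cosh(1.208416) − 1) = 42.376701
T_max/T_min = cosh(S/(2a)) = 1.823423

a=51.464 sag=42.377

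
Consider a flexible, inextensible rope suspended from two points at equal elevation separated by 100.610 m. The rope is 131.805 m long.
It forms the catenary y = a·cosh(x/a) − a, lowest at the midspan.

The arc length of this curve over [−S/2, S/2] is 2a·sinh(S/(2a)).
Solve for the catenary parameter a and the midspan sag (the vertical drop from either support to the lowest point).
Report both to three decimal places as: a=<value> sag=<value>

seed: a₀ = √(S³/(24(L−S))) = √(100.610³/(24·31.195)) = 36.881927
iter 1: u=1.363947  f(a)=+3.034e+00  f'(a)=-2.028e+00  a ← 36.881927 − (+3.034e+00/-2.028e+00) = 38.377810
iter 2: u=1.310783  f(a)=+1.943e-01  f'(a)=-1.776e+00  a ← 38.377810 − (+1.943e-01/-1.776e+00) = 38.487242
iter 3: u=1.307056  f(a)=+9.181e-04  f'(a)=-1.759e+00  a ← 38.487242 − (+9.181e-04/-1.759e+00) = 38.487764
iter 4: u=1.307039  f(a)=+2.070e-08  f'(a)=-1.759e+00  a ← 38.487764 − (+2.070e-08/-1.759e+00) = 38.487764
iter 5: u=1.307039  f(a)=+0.000e+00  f'(a)=-1.759e+00  a ← 38.487764 − (+0.000e+00/-1.759e+00) = 38.487764
converged: |Δa| < 1e-12 after 5 iterations
sag = a·(cosh(S/(2a)) − 1) = 38.487764·(cosh(1.307039) − 1) = 37.830304
T_max/T_min = cosh(S/(2a)) = 1.982918

a=38.488 sag=37.830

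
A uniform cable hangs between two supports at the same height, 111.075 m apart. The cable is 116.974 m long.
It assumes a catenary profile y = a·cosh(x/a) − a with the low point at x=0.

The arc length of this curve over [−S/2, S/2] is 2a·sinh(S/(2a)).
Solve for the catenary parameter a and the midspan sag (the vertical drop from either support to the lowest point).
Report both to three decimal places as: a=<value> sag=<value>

seed: a₀ = √(S³/(24(L−S))) = √(111.075³/(24·5.899)) = 98.385175
iter 1: u=0.564491  f(a)=+9.470e-02  f'(a)=-1.238e-01  a ← 98.385175 − (+9.470e-02/-1.238e-01) = 99.150250
iter 2: u=0.560135  f(a)=+1.116e-03  f'(a)=-1.209e-01  a ← 99.150250 − (+1.116e-03/-1.209e-01) = 99.159482
iter 3: u=0.560083  f(a)=+1.591e-07  f'(a)=-1.208e-01  a ← 99.159482 − (+1.591e-07/-1.208e-01) = 99.159484
iter 4: u=0.560083  f(a)=+1.421e-14  f'(a)=-1.208e-01  a ← 99.159484 − (+1.421e-14/-1.208e-01) = 99.159484
converged: |Δa| < 1e-12 after 4 iterations
sag = a·(cosh(S/(2a)) − 1) = 99.159484·(cosh(0.560083) − 1) = 15.963635
T_max/T_min = cosh(S/(2a)) = 1.160989

a=99.159 sag=15.964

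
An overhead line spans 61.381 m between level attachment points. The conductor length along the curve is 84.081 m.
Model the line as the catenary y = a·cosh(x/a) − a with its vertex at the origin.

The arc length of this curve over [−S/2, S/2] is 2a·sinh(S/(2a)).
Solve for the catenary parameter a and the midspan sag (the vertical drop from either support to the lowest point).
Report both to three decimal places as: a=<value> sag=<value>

seed: a₀ = √(S³/(24(L−S))) = √(61.381³/(24·22.700)) = 20.603091
iter 1: u=1.489607  f(a)=+2.656e+00  f'(a)=-2.733e+00  a ← 20.603091 − (+2.656e+00/-2.733e+00) = 21.574856
iter 2: u=1.422512  f(a)=+1.995e-01  f'(a)=-2.336e+00  a ← 21.574856 − (+1.995e-01/-2.336e+00) = 21.660220
iter 3: u=1.416906  f(a)=+1.327e-03  f'(a)=-2.305e+00  a ← 21.660220 − (+1.327e-03/-2.305e+00) = 21.660796
iter 4: u=1.416869  f(a)=+5.959e-08  f'(a)=-2.305e+00  a ← 21.660796 − (+5.959e-08/-2.305e+00) = 21.660796
iter 5: u=1.416869  f(a)=+1.421e-14  f'(a)=-2.305e+00  a ← 21.660796 − (+1.421e-14/-2.305e+00) = 21.660796
converged: |Δa| < 1e-12 after 5 iterations
sag = a·(cosh(S/(2a)) − 1) = 21.660796·(cosh(1.416869) − 1) = 25.631843
T_max/T_min = cosh(S/(2a)) = 2.183329

a=21.661 sag=25.632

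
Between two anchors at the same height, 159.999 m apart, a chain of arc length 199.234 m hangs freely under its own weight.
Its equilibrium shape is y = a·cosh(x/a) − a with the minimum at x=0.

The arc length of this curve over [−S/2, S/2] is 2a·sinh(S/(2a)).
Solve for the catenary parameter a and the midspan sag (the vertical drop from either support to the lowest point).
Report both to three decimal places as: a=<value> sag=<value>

seed: a₀ = √(S³/(24(L−S))) = √(159.999³/(24·39.235)) = 65.952833
iter 1: u=1.212981  f(a)=+2.990e+00  f'(a)=-1.374e+00  a ← 65.952833 − (+2.990e+00/-1.374e+00) = 68.128176
iter 2: u=1.174250  f(a)=+1.543e-01  f'(a)=-1.236e+00  a ← 68.128176 − (+1.543e-01/-1.236e+00) = 68.253021
iter 3: u=1.172102  f(a)=+4.604e-04  f'(a)=-1.228e+00  a ← 68.253021 − (+4.604e-04/-1.228e+00) = 68.253396
iter 4: u=1.172096  f(a)=+4.126e-09  f'(a)=-1.228e+00  a ← 68.253396 − (+4.126e-09/-1.228e+00) = 68.253396
iter 5: u=1.172096  f(a)=-2.842e-14  f'(a)=-1.228e+00  a ← 68.253396 − (-2.842e-14/-1.228e+00) = 68.253396
converged: |Δa| < 1e-12 after 5 iterations
sag = a·(cosh(S/(2a)) − 1) = 68.253396·(cosh(1.172096) − 1) = 52.502857
T_max/T_min = cosh(S/(2a)) = 1.769234

a=68.253 sag=52.503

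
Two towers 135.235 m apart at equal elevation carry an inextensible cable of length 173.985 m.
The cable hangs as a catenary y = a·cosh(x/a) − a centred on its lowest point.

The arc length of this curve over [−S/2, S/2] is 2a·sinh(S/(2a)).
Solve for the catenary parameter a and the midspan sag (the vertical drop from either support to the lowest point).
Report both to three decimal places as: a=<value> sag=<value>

a=53.654 sag=48.554

seed: a₀ = √(S³/(24(L−S))) = √(135.235³/(24·38.750)) = 51.569412
iter 1: u=1.311194  f(a)=+3.471e+00  f'(a)=-1.778e+00  a ← 51.569412 − (+3.471e+00/-1.778e+00) = 53.521881
iter 2: u=1.263362  f(a)=+2.068e-01  f'(a)=-1.571e+00  a ← 53.521881 − (+2.068e-01/-1.571e+00) = 53.653506
iter 3: u=1.260262  f(a)=+8.377e-04  f'(a)=-1.559e+00  a ← 53.653506 − (+8.377e-04/-1.559e+00) = 53.654043
iter 4: u=1.260250  f(a)=+1.386e-08  f'(a)=-1.559e+00  a ← 53.654043 − (+1.386e-08/-1.559e+00) = 53.654043
iter 5: u=1.260250  f(a)=+0.000e+00  f'(a)=-1.559e+00  a ← 53.654043 − (+0.000e+00/-1.559e+00) = 53.654043
converged: |Δa| < 1e-12 after 5 iterations
sag = a·(cosh(S/(2a)) − 1) = 53.654043·(cosh(1.260250) − 1) = 48.553840
T_max/T_min = cosh(S/(2a)) = 1.904943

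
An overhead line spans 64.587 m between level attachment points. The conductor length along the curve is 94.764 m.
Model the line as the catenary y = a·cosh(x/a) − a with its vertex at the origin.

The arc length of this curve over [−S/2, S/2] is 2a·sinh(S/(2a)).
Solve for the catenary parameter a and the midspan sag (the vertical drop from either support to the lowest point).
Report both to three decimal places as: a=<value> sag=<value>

a=20.516 sag=31.117

seed: a₀ = √(S³/(24(L−S))) = √(64.587³/(24·30.177)) = 19.287415
iter 1: u=1.674330  f(a)=+4.523e+00  f'(a)=-4.099e+00  a ← 19.287415 − (+4.523e+00/-4.099e+00) = 20.390986
iter 2: u=1.583715  f(a)=+4.173e-01  f'(a)=-3.375e+00  a ← 20.390986 − (+4.173e-01/-3.375e+00) = 20.514637
iter 3: u=1.574169  f(a)=+4.348e-03  f'(a)=-3.305e+00  a ← 20.514637 − (+4.348e-03/-3.305e+00) = 20.515953
iter 4: u=1.574068  f(a)=+4.829e-07  f'(a)=-3.304e+00  a ← 20.515953 − (+4.829e-07/-3.304e+00) = 20.515953
iter 5: u=1.574068  f(a)=-1.421e-14  f'(a)=-3.304e+00  a ← 20.515953 − (-1.421e-14/-3.304e+00) = 20.515953
converged: |Δa| < 1e-12 after 5 iterations
sag = a·(cosh(S/(2a)) − 1) = 20.515953·(cosh(1.574068) − 1) = 31.116965
T_max/T_min = cosh(S/(2a)) = 2.516720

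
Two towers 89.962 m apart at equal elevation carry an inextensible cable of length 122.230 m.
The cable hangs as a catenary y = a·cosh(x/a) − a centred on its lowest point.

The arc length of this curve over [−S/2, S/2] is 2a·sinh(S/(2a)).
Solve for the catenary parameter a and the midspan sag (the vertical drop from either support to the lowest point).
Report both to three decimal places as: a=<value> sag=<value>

seed: a₀ = √(S³/(24(L−S))) = √(89.962³/(24·32.268)) = 30.661755
iter 1: u=1.467007  f(a)=+3.656e+00  f'(a)=-2.594e+00  a ← 30.661755 − (+3.656e+00/-2.594e+00) = 32.071001
iter 2: u=1.402544  f(a)=+2.671e-01  f'(a)=-2.228e+00  a ← 32.071001 − (+2.671e-01/-2.228e+00) = 32.190923
iter 3: u=1.397319  f(a)=+1.675e-03  f'(a)=-2.200e+00  a ← 32.190923 − (+1.675e-03/-2.200e+00) = 32.191684
iter 4: u=1.397286  f(a)=+6.677e-08  f'(a)=-2.199e+00  a ← 32.191684 − (+6.677e-08/-2.199e+00) = 32.191684
iter 5: u=1.397286  f(a)=+0.000e+00  f'(a)=-2.199e+00  a ← 32.191684 − (+0.000e+00/-2.199e+00) = 32.191684
converged: |Δa| < 1e-12 after 5 iterations
sag = a·(cosh(S/(2a)) − 1) = 32.191684·(cosh(1.397286) − 1) = 36.883259
T_max/T_min = cosh(S/(2a)) = 2.145739

a=32.192 sag=36.883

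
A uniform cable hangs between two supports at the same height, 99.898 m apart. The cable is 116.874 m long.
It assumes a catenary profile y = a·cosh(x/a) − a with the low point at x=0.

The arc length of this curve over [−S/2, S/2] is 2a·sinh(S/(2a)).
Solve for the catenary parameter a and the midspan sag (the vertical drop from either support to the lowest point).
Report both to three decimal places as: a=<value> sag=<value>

seed: a₀ = √(S³/(24(L−S))) = √(99.898³/(24·16.976)) = 49.466580
iter 1: u=1.009752  f(a)=+8.867e-01  f'(a)=-7.589e-01  a ← 49.466580 − (+8.867e-01/-7.589e-01) = 50.634980
iter 2: u=0.986452  f(a)=+3.239e-02  f'(a)=-7.044e-01  a ← 50.634980 − (+3.239e-02/-7.044e-01) = 50.680962
iter 3: u=0.985557  f(a)=+4.685e-05  f'(a)=-7.024e-01  a ← 50.680962 − (+4.685e-05/-7.024e-01) = 50.681028
iter 4: u=0.985556  f(a)=+9.832e-11  f'(a)=-7.024e-01  a ← 50.681028 − (+9.832e-11/-7.024e-01) = 50.681028
iter 5: u=0.985556  f(a)=-4.263e-14  f'(a)=-7.024e-01  a ← 50.681028 − (-4.263e-14/-7.024e-01) = 50.681028
converged: |Δa| < 1e-12 after 5 iterations
sag = a·(cosh(S/(2a)) − 1) = 50.681028·(cosh(0.985556) − 1) = 26.671733
T_max/T_min = cosh(S/(2a)) = 1.526267

a=50.681 sag=26.672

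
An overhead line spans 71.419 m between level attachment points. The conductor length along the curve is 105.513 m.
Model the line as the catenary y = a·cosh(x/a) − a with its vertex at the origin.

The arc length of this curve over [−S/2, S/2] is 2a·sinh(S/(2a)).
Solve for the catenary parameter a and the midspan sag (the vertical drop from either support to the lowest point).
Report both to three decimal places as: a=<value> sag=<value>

seed: a₀ = √(S³/(24(L−S))) = √(71.419³/(24·34.094)) = 21.099689
iter 1: u=1.692418  f(a)=+5.229e+00  f'(a)=-4.257e+00  a ← 21.099689 − (+5.229e+00/-4.257e+00) = 22.328026
iter 2: u=1.599313  f(a)=+4.914e-01  f'(a)=-3.492e+00  a ← 22.328026 − (+4.914e-01/-3.492e+00) = 22.468774
iter 3: u=1.589295  f(a)=+5.334e-03  f'(a)=-3.416e+00  a ← 22.468774 − (+5.334e-03/-3.416e+00) = 22.470335
iter 4: u=1.589184  f(a)=+6.435e-07  f'(a)=-3.415e+00  a ← 22.470335 − (+6.435e-07/-3.415e+00) = 22.470336
iter 5: u=1.589184  f(a)=+1.421e-14  f'(a)=-3.415e+00  a ← 22.470336 − (+1.421e-14/-3.415e+00) = 22.470336
converged: |Δa| < 1e-12 after 5 iterations
sag = a·(cosh(S/(2a)) − 1) = 22.470336·(cosh(1.589184) − 1) = 34.872182
T_max/T_min = cosh(S/(2a)) = 2.551921

a=22.470 sag=34.872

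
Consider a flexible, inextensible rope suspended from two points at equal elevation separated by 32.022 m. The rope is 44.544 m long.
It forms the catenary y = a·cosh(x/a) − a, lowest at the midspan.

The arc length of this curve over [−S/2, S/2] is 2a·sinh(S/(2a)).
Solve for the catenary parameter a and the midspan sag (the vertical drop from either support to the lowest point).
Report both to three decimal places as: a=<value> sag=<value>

a=11.018 sag=13.830

seed: a₀ = √(S³/(24(L−S))) = √(32.022³/(24·12.522)) = 10.452741
iter 1: u=1.531751  f(a)=+1.554e+00  f'(a)=-3.007e+00  a ← 10.452741 − (+1.554e+00/-3.007e+00) = 10.969417
iter 2: u=1.459603  f(a)=+1.226e-01  f'(a)=-2.550e+00  a ← 10.969417 − (+1.226e-01/-2.550e+00) = 11.017516
iter 3: u=1.453231  f(a)=+9.086e-04  f'(a)=-2.512e+00  a ← 11.017516 − (+9.086e-04/-2.512e+00) = 11.017878
iter 4: u=1.453184  f(a)=+5.070e-08  f'(a)=-2.512e+00  a ← 11.017878 − (+5.070e-08/-2.512e+00) = 11.017878
iter 5: u=1.453184  f(a)=+1.421e-14  f'(a)=-2.512e+00  a ← 11.017878 − (+1.421e-14/-2.512e+00) = 11.017878
converged: |Δa| < 1e-12 after 5 iterations
sag = a·(cosh(S/(2a)) − 1) = 11.017878·(cosh(1.453184) − 1) = 13.830374
T_max/T_min = cosh(S/(2a)) = 2.255267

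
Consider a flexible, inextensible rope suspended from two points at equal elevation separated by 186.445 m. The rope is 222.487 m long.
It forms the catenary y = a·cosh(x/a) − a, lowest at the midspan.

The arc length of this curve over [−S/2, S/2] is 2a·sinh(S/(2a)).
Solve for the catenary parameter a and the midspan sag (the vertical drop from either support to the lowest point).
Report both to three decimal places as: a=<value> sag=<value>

a=88.965 sag=53.477

seed: a₀ = √(S³/(24(L−S))) = √(186.445³/(24·36.042)) = 86.559761
iter 1: u=1.076973  f(a)=+2.149e+00  f'(a)=-9.334e-01  a ← 86.559761 − (+2.149e+00/-9.334e-01) = 88.861844
iter 2: u=1.049072  f(a)=+8.871e-02  f'(a)=-8.578e-01  a ← 88.861844 − (+8.871e-02/-8.578e-01) = 88.965256
iter 3: u=1.047853  f(a)=+1.656e-04  f'(a)=-8.546e-01  a ← 88.965256 − (+1.656e-04/-8.546e-01) = 88.965450
iter 4: u=1.047851  f(a)=+5.794e-10  f'(a)=-8.546e-01  a ← 88.965450 − (+5.794e-10/-8.546e-01) = 88.965450
iter 5: u=1.047851  f(a)=+0.000e+00  f'(a)=-8.546e-01  a ← 88.965450 − (+0.000e+00/-8.546e-01) = 88.965450
converged: |Δa| < 1e-12 after 5 iterations
sag = a·(cosh(S/(2a)) − 1) = 88.965450·(cosh(1.047851) − 1) = 53.477407
T_max/T_min = cosh(S/(2a)) = 1.601103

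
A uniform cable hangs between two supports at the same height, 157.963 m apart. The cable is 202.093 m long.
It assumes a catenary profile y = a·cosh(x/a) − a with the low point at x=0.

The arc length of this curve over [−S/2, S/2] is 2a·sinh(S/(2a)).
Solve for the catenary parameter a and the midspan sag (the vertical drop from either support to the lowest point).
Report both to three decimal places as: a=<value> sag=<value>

a=63.412 sag=55.884

seed: a₀ = √(S³/(24(L−S))) = √(157.963³/(24·44.130)) = 61.004304
iter 1: u=1.294687  f(a)=+3.850e+00  f'(a)=-1.704e+00  a ← 61.004304 − (+3.850e+00/-1.704e+00) = 63.263137
iter 2: u=1.248460  f(a)=+2.241e-01  f'(a)=-1.511e+00  a ← 63.263137 − (+2.241e-01/-1.511e+00) = 63.411475
iter 3: u=1.245540  f(a)=+8.638e-04  f'(a)=-1.499e+00  a ← 63.411475 − (+8.638e-04/-1.499e+00) = 63.412051
iter 4: u=1.245528  f(a)=+1.294e-08  f'(a)=-1.499e+00  a ← 63.412051 − (+1.294e-08/-1.499e+00) = 63.412051
iter 5: u=1.245528  f(a)=+2.842e-14  f'(a)=-1.499e+00  a ← 63.412051 − (+2.842e-14/-1.499e+00) = 63.412051
converged: |Δa| < 1e-12 after 5 iterations
sag = a·(cosh(S/(2a)) − 1) = 63.412051·(cosh(1.245528) − 1) = 55.883730
T_max/T_min = cosh(S/(2a)) = 1.881279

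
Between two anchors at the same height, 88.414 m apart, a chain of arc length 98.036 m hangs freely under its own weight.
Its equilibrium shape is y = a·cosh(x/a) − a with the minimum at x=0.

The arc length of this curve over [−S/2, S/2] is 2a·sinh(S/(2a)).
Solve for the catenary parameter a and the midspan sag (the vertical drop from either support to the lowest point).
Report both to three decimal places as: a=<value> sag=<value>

a=55.579 sag=18.528

seed: a₀ = √(S³/(24(L−S))) = √(88.414³/(24·9.622)) = 54.707046
iter 1: u=0.808068  f(a)=+3.191e-01  f'(a)=-3.753e-01  a ← 54.707046 − (+3.191e-01/-3.753e-01) = 55.557284
iter 2: u=0.795701  f(a)=+7.591e-03  f'(a)=-3.576e-01  a ← 55.557284 − (+7.591e-03/-3.576e-01) = 55.578510
iter 3: u=0.795397  f(a)=+4.528e-06  f'(a)=-3.572e-01  a ← 55.578510 − (+4.528e-06/-3.572e-01) = 55.578523
iter 4: u=0.795397  f(a)=+1.620e-12  f'(a)=-3.572e-01  a ← 55.578523 − (+1.620e-12/-3.572e-01) = 55.578523
converged: |Δa| < 1e-12 after 4 iterations
sag = a·(cosh(S/(2a)) − 1) = 55.578523·(cosh(0.795397) − 1) = 18.527729
T_max/T_min = cosh(S/(2a)) = 1.333361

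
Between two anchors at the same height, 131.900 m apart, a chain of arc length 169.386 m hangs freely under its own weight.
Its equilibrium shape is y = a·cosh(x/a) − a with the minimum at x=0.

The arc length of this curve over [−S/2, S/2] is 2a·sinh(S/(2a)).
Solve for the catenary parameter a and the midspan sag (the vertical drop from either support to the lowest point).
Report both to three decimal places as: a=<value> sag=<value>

seed: a₀ = √(S³/(24(L−S))) = √(131.900³/(24·37.486)) = 50.504145
iter 1: u=1.305833  f(a)=+3.329e+00  f'(a)=-1.754e+00  a ← 50.504145 − (+3.329e+00/-1.754e+00) = 52.402581
iter 2: u=1.258526  f(a)=+1.969e-01  f'(a)=-1.552e+00  a ← 52.402581 − (+1.969e-01/-1.552e+00) = 52.529483
iter 3: u=1.255485  f(a)=+7.848e-04  f'(a)=-1.539e+00  a ← 52.529483 − (+7.848e-04/-1.539e+00) = 52.529992
iter 4: u=1.255473  f(a)=+1.257e-08  f'(a)=-1.539e+00  a ← 52.529992 − (+1.257e-08/-1.539e+00) = 52.529992
iter 5: u=1.255473  f(a)=+2.842e-14  f'(a)=-1.539e+00  a ← 52.529992 − (+2.842e-14/-1.539e+00) = 52.529992
converged: |Δa| < 1e-12 after 5 iterations
sag = a·(cosh(S/(2a)) − 1) = 52.529992·(cosh(1.255473) − 1) = 47.130955
T_max/T_min = cosh(S/(2a)) = 1.897220

a=52.530 sag=47.131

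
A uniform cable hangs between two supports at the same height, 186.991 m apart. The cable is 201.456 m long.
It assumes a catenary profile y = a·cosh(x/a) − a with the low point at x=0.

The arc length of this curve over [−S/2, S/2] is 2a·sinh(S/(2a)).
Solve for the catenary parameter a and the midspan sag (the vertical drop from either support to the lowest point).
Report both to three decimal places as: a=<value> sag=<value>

seed: a₀ = √(S³/(24(L−S))) = √(186.991³/(24·14.465)) = 137.235420
iter 1: u=0.681278  f(a)=+3.394e-01  f'(a)=-2.208e-01  a ← 137.235420 − (+3.394e-01/-2.208e-01) = 138.772985
iter 2: u=0.673730  f(a)=+5.789e-03  f'(a)=-2.133e-01  a ← 138.772985 − (+5.789e-03/-2.133e-01) = 138.800126
iter 3: u=0.673598  f(a)=+1.748e-06  f'(a)=-2.132e-01  a ← 138.800126 − (+1.748e-06/-2.132e-01) = 138.800134
iter 4: u=0.673598  f(a)=+1.990e-13  f'(a)=-2.132e-01  a ← 138.800134 − (+1.990e-13/-2.132e-01) = 138.800134
converged: |Δa| < 1e-12 after 4 iterations
sag = a·(cosh(S/(2a)) − 1) = 138.800134·(cosh(0.673598) − 1) = 32.697992
T_max/T_min = cosh(S/(2a)) = 1.235576

a=138.800 sag=32.698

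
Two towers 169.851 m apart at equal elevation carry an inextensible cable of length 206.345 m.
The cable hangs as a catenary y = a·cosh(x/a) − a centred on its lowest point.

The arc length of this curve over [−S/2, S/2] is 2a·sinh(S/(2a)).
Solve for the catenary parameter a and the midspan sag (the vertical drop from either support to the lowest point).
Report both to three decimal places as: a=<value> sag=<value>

a=77.098 sag=51.699

seed: a₀ = √(S³/(24(L−S))) = √(169.851³/(24·36.494)) = 74.797280
iter 1: u=1.135409  f(a)=+2.426e+00  f'(a)=-1.108e+00  a ← 74.797280 − (+2.426e+00/-1.108e+00) = 76.987566
iter 2: u=1.103107  f(a)=+1.106e-01  f'(a)=-1.009e+00  a ← 76.987566 − (+1.106e-01/-1.009e+00) = 77.097255
iter 3: u=1.101537  f(a)=+2.545e-04  f'(a)=-1.004e+00  a ← 77.097255 − (+2.545e-04/-1.004e+00) = 77.097509
iter 4: u=1.101534  f(a)=+1.353e-09  f'(a)=-1.004e+00  a ← 77.097509 − (+1.353e-09/-1.004e+00) = 77.097509
iter 5: u=1.101534  f(a)=-2.842e-14  f'(a)=-1.004e+00  a ← 77.097509 − (-2.842e-14/-1.004e+00) = 77.097509
converged: |Δa| < 1e-12 after 5 iterations
sag = a·(cosh(S/(2a)) − 1) = 77.097509·(cosh(1.101534) − 1) = 51.699194
T_max/T_min = cosh(S/(2a)) = 1.670569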